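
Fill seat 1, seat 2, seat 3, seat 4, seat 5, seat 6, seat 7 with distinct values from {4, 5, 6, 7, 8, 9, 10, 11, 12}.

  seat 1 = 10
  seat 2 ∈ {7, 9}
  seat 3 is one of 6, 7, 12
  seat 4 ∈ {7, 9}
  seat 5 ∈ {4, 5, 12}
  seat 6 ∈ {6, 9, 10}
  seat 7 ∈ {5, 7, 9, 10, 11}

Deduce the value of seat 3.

seat 1 must be 10 (only option left). So seat 6, seat 7 can't be 10.
The 2 variables seat 2 and seat 4 are confined to {7, 9}, which locks those values in; drop them from seat 3, seat 6, seat 7.
seat 6 has just one choice, so seat 6 = 6. So seat 3 can't be 6.
So seat 3 = 12.

12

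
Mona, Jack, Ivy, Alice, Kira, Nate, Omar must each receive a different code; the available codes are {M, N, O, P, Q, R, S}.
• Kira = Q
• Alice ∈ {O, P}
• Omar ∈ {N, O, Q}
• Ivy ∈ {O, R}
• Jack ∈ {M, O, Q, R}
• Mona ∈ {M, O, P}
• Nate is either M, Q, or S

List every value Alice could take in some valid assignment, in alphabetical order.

Kira must be Q (only option left). So Jack, Nate, Omar can't be Q.
Among the 6 still-open variables, N fits only Omar (and all 6 values in {M, N, O, P, R, S} must be used), so Omar = N.
The 5 still-open variables draw from only 5 values {M, O, P, R, S}, so each is used; only Nate can be S, hence Nate = S.
No further eliminations apply; Alice can still be any of O, P.

O, P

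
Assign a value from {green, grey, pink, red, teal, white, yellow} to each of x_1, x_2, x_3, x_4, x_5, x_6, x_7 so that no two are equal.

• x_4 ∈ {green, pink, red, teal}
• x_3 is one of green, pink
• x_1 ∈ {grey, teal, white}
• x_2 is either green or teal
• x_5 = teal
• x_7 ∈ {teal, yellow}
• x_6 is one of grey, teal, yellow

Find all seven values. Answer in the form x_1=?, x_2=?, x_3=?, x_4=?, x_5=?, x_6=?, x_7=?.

x_1=white, x_2=green, x_3=pink, x_4=red, x_5=teal, x_6=grey, x_7=yellow

x_5 must be teal (only option left). Strike teal from x_1, x_2, x_4, x_6, x_7.
That leaves x_7 = yellow. Eliminate yellow elsewhere: x_6.
That leaves x_2 = green. Remove green from x_3, x_4.
x_3 must be pink (only option left). Remove pink from x_4.
x_4 must be red (only option left).
x_6 must be grey (only option left). Remove grey from x_1.
x_1 has just one choice, so x_1 = white.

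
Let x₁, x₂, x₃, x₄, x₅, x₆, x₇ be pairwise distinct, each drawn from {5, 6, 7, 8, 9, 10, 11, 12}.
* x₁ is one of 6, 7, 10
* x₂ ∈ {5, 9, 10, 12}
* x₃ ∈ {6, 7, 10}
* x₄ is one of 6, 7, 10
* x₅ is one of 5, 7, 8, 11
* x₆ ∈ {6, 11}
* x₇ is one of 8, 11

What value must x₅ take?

The 3 variables x₁, x₃, x₄ are confined to {6, 7, 10}, which locks those values in; drop them from x₂, x₅, x₆.
x₆'s domain is down to {11}, so x₆ = 11. Remove 11 from x₅, x₇.
x₇ must be 8 (only option left). Strike 8 from x₅.
So x₅ = 5.

5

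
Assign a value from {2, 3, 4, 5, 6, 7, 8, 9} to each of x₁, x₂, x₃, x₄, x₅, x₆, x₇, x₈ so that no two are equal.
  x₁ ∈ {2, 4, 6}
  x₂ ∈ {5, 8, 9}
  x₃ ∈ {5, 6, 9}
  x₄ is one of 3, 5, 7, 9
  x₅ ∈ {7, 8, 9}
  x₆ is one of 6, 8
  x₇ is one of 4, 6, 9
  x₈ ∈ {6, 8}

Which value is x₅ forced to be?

7

Among the 8 variables, 2 fits only x₁ (and all 8 values in {2, 3, 4, 5, 6, 7, 8, 9} must be used), so x₁ = 2.
The 7 still-open variables together cover exactly {3, 4, 5, 6, 7, 8, 9} — 7 values for 7 variables — and 3 appears only in x₄'s list, so x₄ = 3.
Among the 6 still-open variables, 4 fits only x₇ (and all 6 values in {4, 5, 6, 7, 8, 9} must be used), so x₇ = 4.
The 5 still-open variables together cover exactly {5, 6, 7, 8, 9} — 5 values for 5 variables — and 7 appears only in x₅'s list, so x₅ = 7.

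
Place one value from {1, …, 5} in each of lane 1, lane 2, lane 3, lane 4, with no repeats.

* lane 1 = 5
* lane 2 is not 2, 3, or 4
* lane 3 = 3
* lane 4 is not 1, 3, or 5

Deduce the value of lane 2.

1

lane 1 has just one choice, so lane 1 = 5. Eliminate 5 elsewhere: lane 2.
So lane 2 = 1.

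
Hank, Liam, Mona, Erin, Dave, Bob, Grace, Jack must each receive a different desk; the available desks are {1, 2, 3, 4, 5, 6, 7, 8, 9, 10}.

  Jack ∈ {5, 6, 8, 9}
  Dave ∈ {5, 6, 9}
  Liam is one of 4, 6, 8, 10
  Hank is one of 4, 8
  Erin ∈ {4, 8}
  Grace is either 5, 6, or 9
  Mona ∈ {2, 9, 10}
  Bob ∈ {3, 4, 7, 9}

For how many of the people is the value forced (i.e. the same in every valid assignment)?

2

The 2 variables Hank and Erin are confined to {4, 8}, which locks those values in; drop them from Liam, Bob, Jack.
Dave, Grace, Jack between them cover only {5, 6, 9} — a naked triple. Remove those values from Liam, Mona, Bob.
Liam has just one choice, so Liam = 10. Remove 10 from Mona.
Mona's domain is down to {2}, so Mona = 2.
Determined: Liam=10, Mona=2. The other people each still have more than one consistent value. That makes 2.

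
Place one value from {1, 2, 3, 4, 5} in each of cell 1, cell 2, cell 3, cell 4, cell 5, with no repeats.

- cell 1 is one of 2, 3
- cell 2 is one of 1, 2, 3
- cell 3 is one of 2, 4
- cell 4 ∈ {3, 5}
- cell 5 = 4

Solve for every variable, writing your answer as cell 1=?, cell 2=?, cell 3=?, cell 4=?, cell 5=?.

cell 1=3, cell 2=1, cell 3=2, cell 4=5, cell 5=4

cell 5 must be 4 (only option left). Strike 4 from cell 3.
cell 3 must be 2 (only option left). Strike 2 from cell 1, cell 2.
cell 1 must be 3 (only option left). Strike 3 from cell 2, cell 4.
cell 2's domain is down to {1}, so cell 2 = 1.
cell 4's domain is down to {5}, so cell 4 = 5.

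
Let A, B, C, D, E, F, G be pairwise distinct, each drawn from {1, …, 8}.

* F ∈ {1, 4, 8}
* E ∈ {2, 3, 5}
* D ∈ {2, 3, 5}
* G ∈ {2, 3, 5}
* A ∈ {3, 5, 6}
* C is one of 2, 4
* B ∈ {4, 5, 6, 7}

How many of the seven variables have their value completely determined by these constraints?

D, E, G share exactly the 3 values {2, 3, 5}; by pigeonhole those values go to them, so strike 2, 3, 5 from A, B, C.
A has just one choice, so A = 6. Strike 6 from B.
C must be 4 (only option left). So B, F can't be 4.
B's domain is down to {7}, so B = 7.
Determined: A=6, B=7, C=4. The other variables each still have more than one consistent value. That makes 3.

3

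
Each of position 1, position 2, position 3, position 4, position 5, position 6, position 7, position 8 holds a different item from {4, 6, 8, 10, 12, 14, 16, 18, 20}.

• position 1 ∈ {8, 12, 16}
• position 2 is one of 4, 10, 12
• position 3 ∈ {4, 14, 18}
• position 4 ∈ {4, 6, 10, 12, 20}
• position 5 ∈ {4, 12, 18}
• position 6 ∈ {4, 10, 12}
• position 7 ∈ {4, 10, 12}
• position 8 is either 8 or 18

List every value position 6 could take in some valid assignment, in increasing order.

The 3 variables position 2, position 6, position 7 are confined to {4, 10, 12}, which locks those values in; drop them from position 1, position 3, position 4, position 5.
position 5 must be 18 (only option left). Strike 18 from position 3, position 8.
position 8 has just one choice, so position 8 = 8. Eliminate 8 elsewhere: position 1.
position 1's domain is down to {16}, so position 1 = 16.
position 3 has just one choice, so position 3 = 14.
No further eliminations apply; position 6 can still be any of 4, 10, 12.

4, 10, 12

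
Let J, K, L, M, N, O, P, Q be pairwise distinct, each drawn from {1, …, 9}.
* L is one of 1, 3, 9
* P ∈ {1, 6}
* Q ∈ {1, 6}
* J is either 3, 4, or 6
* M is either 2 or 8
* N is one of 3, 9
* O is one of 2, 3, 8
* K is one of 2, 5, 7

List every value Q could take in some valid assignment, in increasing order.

P and Q between them cover only {1, 6} — a naked pair. Remove those values from J, L.
L and N between them cover only {3, 9} — a naked pair. Remove those values from J, O.
J must be 4 (only option left).
M and O share exactly the 2 values {2, 8}; by pigeonhole those values go to them, so strike 2, 8 from K.
No further eliminations apply; Q can still be any of 1, 6.

1, 6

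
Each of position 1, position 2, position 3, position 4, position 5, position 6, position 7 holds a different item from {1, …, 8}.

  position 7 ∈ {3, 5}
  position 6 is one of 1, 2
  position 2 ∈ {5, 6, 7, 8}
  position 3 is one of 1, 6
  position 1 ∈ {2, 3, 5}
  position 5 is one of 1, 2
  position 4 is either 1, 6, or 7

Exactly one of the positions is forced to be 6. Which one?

position 3

Among the 7 variables, 8 fits only position 2 (and all 7 values in {1, 2, 3, 5, 6, 7, 8} must be used), so position 2 = 8.
Among the 6 still-open variables, 7 fits only position 4 (and all 6 values in {1, 2, 3, 5, 6, 7} must be used), so position 4 = 7.
The 5 still-open variables together cover exactly {1, 2, 3, 5, 6} — 5 values for 5 variables — and 6 appears only in position 3's list, so position 3 = 6.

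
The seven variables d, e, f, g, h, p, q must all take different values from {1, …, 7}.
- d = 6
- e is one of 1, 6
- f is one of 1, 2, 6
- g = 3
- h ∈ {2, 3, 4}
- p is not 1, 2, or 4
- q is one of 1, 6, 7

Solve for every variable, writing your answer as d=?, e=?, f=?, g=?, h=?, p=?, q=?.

d=6, e=1, f=2, g=3, h=4, p=5, q=7

d has just one choice, so d = 6. So e, f, p, q can't be 6.
e's domain is down to {1}, so e = 1. Remove 1 from f, q.
f has just one choice, so f = 2. Strike 2 from h.
g has just one choice, so g = 3. Remove 3 from h, p.
h has just one choice, so h = 4.
q's domain is down to {7}, so q = 7. Eliminate 7 elsewhere: p.
p's domain is down to {5}, so p = 5.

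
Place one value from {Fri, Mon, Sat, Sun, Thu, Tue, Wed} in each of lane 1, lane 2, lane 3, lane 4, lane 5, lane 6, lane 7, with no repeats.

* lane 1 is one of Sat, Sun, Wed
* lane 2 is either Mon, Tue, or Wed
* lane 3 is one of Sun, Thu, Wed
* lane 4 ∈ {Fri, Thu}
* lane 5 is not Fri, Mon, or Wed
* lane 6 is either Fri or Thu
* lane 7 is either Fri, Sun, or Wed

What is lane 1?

The 7 variables draw from only 7 values {Fri, Mon, Sat, Sun, Thu, Tue, Wed}, so each is used; only lane 2 can be Mon, hence lane 2 = Mon.
The 6 still-open variables draw from only 6 values {Fri, Sat, Sun, Thu, Tue, Wed}, so each is used; only lane 5 can be Tue, hence lane 5 = Tue.
The 5 still-open variables together cover exactly {Fri, Sat, Sun, Thu, Wed} — 5 values for 5 variables — and Sat appears only in lane 1's list, so lane 1 = Sat.

Sat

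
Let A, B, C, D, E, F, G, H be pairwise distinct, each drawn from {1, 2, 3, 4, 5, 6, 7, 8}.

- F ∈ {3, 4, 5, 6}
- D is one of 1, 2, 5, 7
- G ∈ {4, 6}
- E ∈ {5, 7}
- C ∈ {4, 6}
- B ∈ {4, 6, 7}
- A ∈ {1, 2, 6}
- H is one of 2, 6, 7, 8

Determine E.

The 8 variables together cover exactly {1, 2, 3, 4, 5, 6, 7, 8} — 8 values for 8 variables — and 3 appears only in F's list, so F = 3.
The 7 still-open variables together cover exactly {1, 2, 4, 5, 6, 7, 8} — 7 values for 7 variables — and 8 appears only in H's list, so H = 8.
C and G between them cover only {4, 6} — a naked pair. Remove those values from A, B.
B has just one choice, so B = 7. Remove 7 from D, E.
So E = 5.

5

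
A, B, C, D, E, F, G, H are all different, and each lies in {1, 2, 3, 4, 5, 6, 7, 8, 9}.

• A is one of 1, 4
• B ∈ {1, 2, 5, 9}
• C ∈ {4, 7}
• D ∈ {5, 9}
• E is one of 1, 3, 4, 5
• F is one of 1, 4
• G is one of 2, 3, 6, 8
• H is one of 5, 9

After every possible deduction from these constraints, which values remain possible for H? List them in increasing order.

5, 9

A and F share exactly the 2 values {1, 4}; by pigeonhole those values go to them, so strike 1, 4 from B, C, E.
C has just one choice, so C = 7.
The 2 variables D and H are confined to {5, 9}, which locks those values in; drop them from B, E.
B must be 2 (only option left). So G can't be 2.
E must be 3 (only option left). Eliminate 3 elsewhere: G.
No further eliminations apply; H can still be any of 5, 9.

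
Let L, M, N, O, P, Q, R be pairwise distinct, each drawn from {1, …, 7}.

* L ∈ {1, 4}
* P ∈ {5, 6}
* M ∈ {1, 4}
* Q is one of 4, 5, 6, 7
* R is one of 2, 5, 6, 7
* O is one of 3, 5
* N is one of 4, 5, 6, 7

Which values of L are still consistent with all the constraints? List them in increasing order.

The 7 variables together cover exactly {1, 2, 3, 4, 5, 6, 7} — 7 values for 7 variables — and 2 appears only in R's list, so R = 2.
The 6 still-open variables draw from only 6 values {1, 3, 4, 5, 6, 7}, so each is used; only O can be 3, hence O = 3.
L and M share exactly the 2 values {1, 4}; by pigeonhole those values go to them, so strike 1, 4 from N, Q.
No further eliminations apply; L can still be any of 1, 4.

1, 4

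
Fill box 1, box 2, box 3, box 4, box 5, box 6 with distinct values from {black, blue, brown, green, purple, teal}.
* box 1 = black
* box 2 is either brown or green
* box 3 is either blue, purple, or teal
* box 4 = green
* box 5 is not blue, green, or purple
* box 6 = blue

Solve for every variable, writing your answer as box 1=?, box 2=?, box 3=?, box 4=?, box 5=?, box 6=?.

box 1's domain is down to {black}, so box 1 = black. So box 5 can't be black.
box 4 must be green (only option left). Remove green from box 2.
box 6 must be blue (only option left). Eliminate blue elsewhere: box 3.
box 2's domain is down to {brown}, so box 2 = brown. So box 5 can't be brown.
box 5 must be teal (only option left). So box 3 can't be teal.
box 3 has just one choice, so box 3 = purple.

box 1=black, box 2=brown, box 3=purple, box 4=green, box 5=teal, box 6=blue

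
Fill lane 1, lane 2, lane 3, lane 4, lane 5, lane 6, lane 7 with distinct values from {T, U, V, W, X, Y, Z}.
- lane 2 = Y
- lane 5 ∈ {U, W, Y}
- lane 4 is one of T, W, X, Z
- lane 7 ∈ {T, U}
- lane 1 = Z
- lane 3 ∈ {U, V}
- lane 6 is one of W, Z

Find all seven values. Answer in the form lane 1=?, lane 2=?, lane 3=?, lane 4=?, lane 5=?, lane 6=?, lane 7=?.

lane 1=Z, lane 2=Y, lane 3=V, lane 4=X, lane 5=U, lane 6=W, lane 7=T

lane 1 has just one choice, so lane 1 = Z. Remove Z from lane 4, lane 6.
lane 2 has just one choice, so lane 2 = Y. Eliminate Y elsewhere: lane 5.
lane 6's domain is down to {W}, so lane 6 = W. Eliminate W elsewhere: lane 4, lane 5.
lane 5's domain is down to {U}, so lane 5 = U. Remove U from lane 3, lane 7.
lane 7 has just one choice, so lane 7 = T. Eliminate T elsewhere: lane 4.
lane 3's domain is down to {V}, so lane 3 = V.
lane 4 has just one choice, so lane 4 = X.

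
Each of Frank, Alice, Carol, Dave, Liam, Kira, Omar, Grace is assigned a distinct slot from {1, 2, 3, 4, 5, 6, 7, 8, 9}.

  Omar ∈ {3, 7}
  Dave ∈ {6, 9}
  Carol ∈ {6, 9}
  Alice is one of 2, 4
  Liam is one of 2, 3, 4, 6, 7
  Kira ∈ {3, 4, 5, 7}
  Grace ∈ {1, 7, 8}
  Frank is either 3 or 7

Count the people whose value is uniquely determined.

1

The 2 variables Frank and Omar are confined to {3, 7}, which locks those values in; drop them from Liam, Kira, Grace.
Carol and Dave share exactly the 2 values {6, 9}; by pigeonhole those values go to them, so strike 6, 9 from Liam.
The 2 variables Alice and Liam are confined to {2, 4}, which locks those values in; drop them from Kira.
That leaves Kira = 5.
Determined: Kira=5. The other people each still have more than one consistent value. That makes 1.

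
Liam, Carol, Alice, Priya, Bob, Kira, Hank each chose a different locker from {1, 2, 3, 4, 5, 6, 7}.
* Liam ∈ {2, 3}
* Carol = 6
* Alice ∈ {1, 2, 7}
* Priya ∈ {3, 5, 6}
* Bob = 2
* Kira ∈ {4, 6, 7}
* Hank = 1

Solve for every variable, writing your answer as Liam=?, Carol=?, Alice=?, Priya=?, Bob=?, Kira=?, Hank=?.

Liam=3, Carol=6, Alice=7, Priya=5, Bob=2, Kira=4, Hank=1

Carol has just one choice, so Carol = 6. So Priya, Kira can't be 6.
Bob's domain is down to {2}, so Bob = 2. Remove 2 from Liam, Alice.
Hank's domain is down to {1}, so Hank = 1. Strike 1 from Alice.
Liam has just one choice, so Liam = 3. So Priya can't be 3.
Alice has just one choice, so Alice = 7. Eliminate 7 elsewhere: Kira.
Priya's domain is down to {5}, so Priya = 5.
Kira must be 4 (only option left).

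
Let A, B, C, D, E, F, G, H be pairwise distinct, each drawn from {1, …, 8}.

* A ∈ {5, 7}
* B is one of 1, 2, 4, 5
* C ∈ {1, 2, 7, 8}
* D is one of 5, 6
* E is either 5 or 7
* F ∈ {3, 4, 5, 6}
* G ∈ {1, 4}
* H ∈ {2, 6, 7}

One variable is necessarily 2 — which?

H

The 8 variables draw from only 8 values {1, 2, 3, 4, 5, 6, 7, 8}, so each is used; only F can be 3, hence F = 3.
Among the 7 still-open variables, 8 fits only C (and all 7 values in {1, 2, 4, 5, 6, 7, 8} must be used), so C = 8.
The 2 variables A and E are confined to {5, 7}, which locks those values in; drop them from B, D, H.
D must be 6 (only option left). So H can't be 6.
So 2 goes to H.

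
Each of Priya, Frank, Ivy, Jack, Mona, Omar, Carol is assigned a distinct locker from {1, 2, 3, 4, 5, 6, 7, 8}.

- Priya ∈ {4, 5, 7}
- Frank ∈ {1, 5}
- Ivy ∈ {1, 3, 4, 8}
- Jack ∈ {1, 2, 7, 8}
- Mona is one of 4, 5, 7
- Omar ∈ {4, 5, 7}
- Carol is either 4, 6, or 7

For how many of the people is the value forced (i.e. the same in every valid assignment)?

Priya, Mona, Omar between them cover only {4, 5, 7} — a naked triple. Remove those values from Frank, Ivy, Jack, Carol.
That leaves Frank = 1. Strike 1 from Ivy, Jack.
That leaves Carol = 6.
Determined: Frank=1, Carol=6. The other people each still have more than one consistent value. That makes 2.

2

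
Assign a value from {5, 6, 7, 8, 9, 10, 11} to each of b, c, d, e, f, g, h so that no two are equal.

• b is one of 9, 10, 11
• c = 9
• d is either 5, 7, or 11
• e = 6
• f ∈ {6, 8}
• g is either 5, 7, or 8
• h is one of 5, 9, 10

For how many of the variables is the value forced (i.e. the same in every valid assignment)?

c must be 9 (only option left). Eliminate 9 elsewhere: b, h.
That leaves e = 6. Eliminate 6 elsewhere: f.
f must be 8 (only option left). So g can't be 8.
Determined: c=9, e=6, f=8. The other variables each still have more than one consistent value. That makes 3.

3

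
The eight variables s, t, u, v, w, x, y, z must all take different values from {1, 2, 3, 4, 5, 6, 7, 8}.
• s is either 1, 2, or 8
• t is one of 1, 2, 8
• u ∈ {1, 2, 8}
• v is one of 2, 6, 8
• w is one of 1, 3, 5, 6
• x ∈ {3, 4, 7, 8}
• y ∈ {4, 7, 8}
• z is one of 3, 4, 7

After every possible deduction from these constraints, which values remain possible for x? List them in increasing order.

3, 4, 7

The 8 variables together cover exactly {1, 2, 3, 4, 5, 6, 7, 8} — 8 values for 8 variables — and 5 appears only in w's list, so w = 5.
The 7 still-open variables together cover exactly {1, 2, 3, 4, 6, 7, 8} — 7 values for 7 variables — and 6 appears only in v's list, so v = 6.
s, t, u share exactly the 3 values {1, 2, 8}; by pigeonhole those values go to them, so strike 1, 2, 8 from x, y.
No further eliminations apply; x can still be any of 3, 4, 7.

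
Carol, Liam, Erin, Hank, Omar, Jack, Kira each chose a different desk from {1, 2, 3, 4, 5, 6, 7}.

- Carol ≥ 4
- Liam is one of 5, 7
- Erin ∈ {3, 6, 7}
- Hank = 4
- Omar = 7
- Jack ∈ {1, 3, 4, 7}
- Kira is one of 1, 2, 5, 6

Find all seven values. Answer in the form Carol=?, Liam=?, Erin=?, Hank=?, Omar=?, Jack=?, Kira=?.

Carol=6, Liam=5, Erin=3, Hank=4, Omar=7, Jack=1, Kira=2

Hank has just one choice, so Hank = 4. Remove 4 from Carol, Jack.
That leaves Omar = 7. Eliminate 7 elsewhere: Carol, Liam, Erin, Jack.
Liam's domain is down to {5}, so Liam = 5. So Carol, Kira can't be 5.
Carol must be 6 (only option left). Strike 6 from Erin, Kira.
Erin must be 3 (only option left). Remove 3 from Jack.
Jack's domain is down to {1}, so Jack = 1. Eliminate 1 elsewhere: Kira.
Kira must be 2 (only option left).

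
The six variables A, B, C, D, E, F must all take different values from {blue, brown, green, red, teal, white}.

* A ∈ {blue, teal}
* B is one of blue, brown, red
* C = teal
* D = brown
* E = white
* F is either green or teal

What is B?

red

C must be teal (only option left). Remove teal from A, F.
That leaves D = brown. Strike brown from B.
That leaves E = white.
F's domain is down to {green}, so F = green.
A has just one choice, so A = blue. Remove blue from B.
So B = red.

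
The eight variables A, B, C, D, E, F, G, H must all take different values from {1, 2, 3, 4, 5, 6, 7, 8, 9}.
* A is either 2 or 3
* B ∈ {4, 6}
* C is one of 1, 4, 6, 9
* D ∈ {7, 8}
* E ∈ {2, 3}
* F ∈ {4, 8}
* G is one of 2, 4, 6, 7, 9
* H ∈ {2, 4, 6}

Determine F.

The 8 variables together cover exactly {1, 2, 3, 4, 6, 7, 8, 9} — 8 values for 8 variables — and 1 appears only in C's list, so C = 1.
The 7 still-open variables together cover exactly {2, 3, 4, 6, 7, 8, 9} — 7 values for 7 variables — and 9 appears only in G's list, so G = 9.
The 6 still-open variables draw from only 6 values {2, 3, 4, 6, 7, 8}, so each is used; only D can be 7, hence D = 7.
Among the 5 still-open variables, 8 fits only F (and all 5 values in {2, 3, 4, 6, 8} must be used), so F = 8.

8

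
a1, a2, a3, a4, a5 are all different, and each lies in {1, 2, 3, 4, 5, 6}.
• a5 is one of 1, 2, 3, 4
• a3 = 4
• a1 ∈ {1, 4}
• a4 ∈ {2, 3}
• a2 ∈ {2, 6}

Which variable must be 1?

a3 has just one choice, so a3 = 4. Remove 4 from a1, a5.

a1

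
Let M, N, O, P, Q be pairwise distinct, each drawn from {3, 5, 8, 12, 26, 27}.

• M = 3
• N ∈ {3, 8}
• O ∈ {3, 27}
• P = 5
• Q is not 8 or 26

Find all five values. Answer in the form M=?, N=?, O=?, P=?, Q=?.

M must be 3 (only option left). Eliminate 3 elsewhere: N, O, Q.
N's domain is down to {8}, so N = 8.
O has just one choice, so O = 27. Eliminate 27 elsewhere: Q.
That leaves P = 5. So Q can't be 5.
Q has just one choice, so Q = 12.

M=3, N=8, O=27, P=5, Q=12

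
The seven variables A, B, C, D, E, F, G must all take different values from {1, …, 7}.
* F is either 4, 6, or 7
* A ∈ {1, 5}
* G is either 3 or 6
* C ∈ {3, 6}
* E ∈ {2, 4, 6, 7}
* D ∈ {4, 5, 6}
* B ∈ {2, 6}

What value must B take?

2

Among the 7 variables, 1 fits only A (and all 7 values in {1, 2, 3, 4, 5, 6, 7} must be used), so A = 1.
The 6 still-open variables together cover exactly {2, 3, 4, 5, 6, 7} — 6 values for 6 variables — and 5 appears only in D's list, so D = 5.
C and G share exactly the 2 values {3, 6}; by pigeonhole those values go to them, so strike 3, 6 from B, E, F.
So B = 2.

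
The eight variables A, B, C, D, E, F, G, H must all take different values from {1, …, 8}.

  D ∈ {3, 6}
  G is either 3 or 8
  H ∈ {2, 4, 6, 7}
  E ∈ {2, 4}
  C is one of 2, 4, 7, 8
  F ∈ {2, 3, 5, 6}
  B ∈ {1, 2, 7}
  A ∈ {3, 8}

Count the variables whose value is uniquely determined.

The 8 variables together cover exactly {1, 2, 3, 4, 5, 6, 7, 8} — 8 values for 8 variables — and 1 appears only in B's list, so B = 1.
The 7 still-open variables draw from only 7 values {2, 3, 4, 5, 6, 7, 8}, so each is used; only F can be 5, hence F = 5.
A and G share exactly the 2 values {3, 8}; by pigeonhole those values go to them, so strike 3, 8 from C, D.
D must be 6 (only option left). Eliminate 6 elsewhere: H.
Determined: B=1, D=6, F=5. The other variables each still have more than one consistent value. That makes 3.

3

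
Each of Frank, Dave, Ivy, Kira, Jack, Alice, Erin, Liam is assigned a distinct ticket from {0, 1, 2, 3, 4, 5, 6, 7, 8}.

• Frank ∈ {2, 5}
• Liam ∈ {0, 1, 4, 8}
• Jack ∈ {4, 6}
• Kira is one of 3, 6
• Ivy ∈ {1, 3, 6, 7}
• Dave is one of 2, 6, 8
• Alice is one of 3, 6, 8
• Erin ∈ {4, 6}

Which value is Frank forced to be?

5

Jack and Erin between them cover only {4, 6} — a naked pair. Remove those values from Dave, Ivy, Kira, Alice, Liam.
Kira's domain is down to {3}, so Kira = 3. So Ivy, Alice can't be 3.
Alice has just one choice, so Alice = 8. Remove 8 from Dave, Liam.
Dave's domain is down to {2}, so Dave = 2. Strike 2 from Frank.
So Frank = 5.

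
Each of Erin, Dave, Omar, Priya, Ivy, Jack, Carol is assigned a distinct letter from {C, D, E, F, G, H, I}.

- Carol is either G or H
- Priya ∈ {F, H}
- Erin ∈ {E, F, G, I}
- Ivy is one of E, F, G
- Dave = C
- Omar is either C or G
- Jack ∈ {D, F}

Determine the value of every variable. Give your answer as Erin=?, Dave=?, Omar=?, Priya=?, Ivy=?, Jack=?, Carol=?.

Dave's domain is down to {C}, so Dave = C. Remove C from Omar.
Omar has just one choice, so Omar = G. Remove G from Erin, Ivy, Carol.
Carol must be H (only option left). Eliminate H elsewhere: Priya.
Priya has just one choice, so Priya = F. Strike F from Erin, Ivy, Jack.
Ivy has just one choice, so Ivy = E. Eliminate E elsewhere: Erin.
That leaves Jack = D.
That leaves Erin = I.

Erin=I, Dave=C, Omar=G, Priya=F, Ivy=E, Jack=D, Carol=H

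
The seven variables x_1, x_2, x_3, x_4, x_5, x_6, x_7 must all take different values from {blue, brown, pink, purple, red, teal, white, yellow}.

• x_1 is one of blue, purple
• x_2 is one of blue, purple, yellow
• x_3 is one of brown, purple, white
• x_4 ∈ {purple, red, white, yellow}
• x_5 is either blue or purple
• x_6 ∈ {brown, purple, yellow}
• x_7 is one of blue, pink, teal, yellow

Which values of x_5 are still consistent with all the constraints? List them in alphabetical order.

blue, purple

x_1 and x_5 between them cover only {blue, purple} — a naked pair. Remove those values from x_2, x_3, x_4, x_6, x_7.
x_2's domain is down to {yellow}, so x_2 = yellow. Strike yellow from x_4, x_6, x_7.
That leaves x_6 = brown. Remove brown from x_3.
x_3 must be white (only option left). Eliminate white elsewhere: x_4.
x_4 must be red (only option left).
No further eliminations apply; x_5 can still be any of blue, purple.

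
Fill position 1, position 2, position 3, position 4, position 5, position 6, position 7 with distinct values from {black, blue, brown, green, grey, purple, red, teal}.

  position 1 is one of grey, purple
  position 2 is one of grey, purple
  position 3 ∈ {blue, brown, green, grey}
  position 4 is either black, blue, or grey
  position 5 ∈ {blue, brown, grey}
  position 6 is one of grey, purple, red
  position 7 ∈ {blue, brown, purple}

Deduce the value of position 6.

red

The 7 variables draw from only 7 values {black, blue, brown, green, grey, purple, red}, so each is used; only position 4 can be black, hence position 4 = black.
The 6 still-open variables together cover exactly {blue, brown, green, grey, purple, red} — 6 values for 6 variables — and green appears only in position 3's list, so position 3 = green.
The 5 still-open variables draw from only 5 values {blue, brown, grey, purple, red}, so each is used; only position 6 can be red, hence position 6 = red.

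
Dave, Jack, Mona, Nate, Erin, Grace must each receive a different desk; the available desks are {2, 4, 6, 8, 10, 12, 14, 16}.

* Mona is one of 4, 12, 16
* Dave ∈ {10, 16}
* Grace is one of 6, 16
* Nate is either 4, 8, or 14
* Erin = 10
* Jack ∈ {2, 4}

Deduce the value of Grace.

Erin must be 10 (only option left). So Dave can't be 10.
Dave must be 16 (only option left). So Mona, Grace can't be 16.
So Grace = 6.

6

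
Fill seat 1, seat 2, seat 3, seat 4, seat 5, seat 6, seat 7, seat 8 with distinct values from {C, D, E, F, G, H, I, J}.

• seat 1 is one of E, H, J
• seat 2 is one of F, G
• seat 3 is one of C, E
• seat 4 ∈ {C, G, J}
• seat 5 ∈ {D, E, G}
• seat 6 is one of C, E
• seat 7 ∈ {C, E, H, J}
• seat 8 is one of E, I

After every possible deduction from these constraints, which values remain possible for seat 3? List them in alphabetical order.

Among the 8 variables, D fits only seat 5 (and all 8 values in {C, D, E, F, G, H, I, J} must be used), so seat 5 = D.
The 7 still-open variables draw from only 7 values {C, E, F, G, H, I, J}, so each is used; only seat 2 can be F, hence seat 2 = F.
The 6 still-open variables together cover exactly {C, E, G, H, I, J} — 6 values for 6 variables — and G appears only in seat 4's list, so seat 4 = G.
The 5 still-open variables draw from only 5 values {C, E, H, I, J}, so each is used; only seat 8 can be I, hence seat 8 = I.
seat 3 and seat 6 between them cover only {C, E} — a naked pair. Remove those values from seat 1, seat 7.
No further eliminations apply; seat 3 can still be any of C, E.

C, E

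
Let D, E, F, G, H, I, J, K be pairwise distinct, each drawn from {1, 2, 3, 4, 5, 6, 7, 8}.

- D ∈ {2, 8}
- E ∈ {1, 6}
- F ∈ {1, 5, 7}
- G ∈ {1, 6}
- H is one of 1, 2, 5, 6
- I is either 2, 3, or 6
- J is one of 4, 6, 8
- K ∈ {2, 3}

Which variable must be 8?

D

Among the 8 variables, 4 fits only J (and all 8 values in {1, 2, 3, 4, 5, 6, 7, 8} must be used), so J = 4.
The 7 still-open variables together cover exactly {1, 2, 3, 5, 6, 7, 8} — 7 values for 7 variables — and 7 appears only in F's list, so F = 7.
The 6 still-open variables together cover exactly {1, 2, 3, 5, 6, 8} — 6 values for 6 variables — and 5 appears only in H's list, so H = 5.
The 5 still-open variables draw from only 5 values {1, 2, 3, 6, 8}, so each is used; only D can be 8, hence D = 8.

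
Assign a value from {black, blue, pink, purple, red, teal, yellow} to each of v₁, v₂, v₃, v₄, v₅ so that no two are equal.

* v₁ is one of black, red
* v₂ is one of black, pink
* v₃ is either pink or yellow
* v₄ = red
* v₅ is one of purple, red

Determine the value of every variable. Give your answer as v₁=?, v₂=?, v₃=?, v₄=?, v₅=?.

v₄ has just one choice, so v₄ = red. So v₁, v₅ can't be red.
v₅'s domain is down to {purple}, so v₅ = purple.
v₁ has just one choice, so v₁ = black. Strike black from v₂.
That leaves v₂ = pink. Eliminate pink elsewhere: v₃.
v₃ must be yellow (only option left).

v₁=black, v₂=pink, v₃=yellow, v₄=red, v₅=purple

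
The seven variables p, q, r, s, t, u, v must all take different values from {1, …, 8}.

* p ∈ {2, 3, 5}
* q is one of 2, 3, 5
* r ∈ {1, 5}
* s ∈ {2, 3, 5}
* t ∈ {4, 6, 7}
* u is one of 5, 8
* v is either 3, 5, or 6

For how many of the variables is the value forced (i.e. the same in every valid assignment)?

3

p, q, s between them cover only {2, 3, 5} — a naked triple. Remove those values from r, u, v.
r must be 1 (only option left).
u must be 8 (only option left).
That leaves v = 6. Remove 6 from t.
Determined: r=1, u=8, v=6. The other variables each still have more than one consistent value. That makes 3.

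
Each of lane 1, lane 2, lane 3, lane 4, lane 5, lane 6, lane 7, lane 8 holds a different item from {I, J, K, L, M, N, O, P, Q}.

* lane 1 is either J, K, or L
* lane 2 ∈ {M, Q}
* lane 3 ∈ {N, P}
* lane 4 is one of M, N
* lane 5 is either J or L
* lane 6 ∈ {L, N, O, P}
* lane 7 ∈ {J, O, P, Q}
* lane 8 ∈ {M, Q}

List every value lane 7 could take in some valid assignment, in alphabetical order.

The 8 variables draw from only 8 values {J, K, L, M, N, O, P, Q}, so each is used; only lane 1 can be K, hence lane 1 = K.
lane 2 and lane 8 between them cover only {M, Q} — a naked pair. Remove those values from lane 4, lane 7.
lane 4 must be N (only option left). Strike N from lane 3, lane 6.
lane 3 must be P (only option left). Remove P from lane 6, lane 7.
No further eliminations apply; lane 7 can still be any of J, O.

J, O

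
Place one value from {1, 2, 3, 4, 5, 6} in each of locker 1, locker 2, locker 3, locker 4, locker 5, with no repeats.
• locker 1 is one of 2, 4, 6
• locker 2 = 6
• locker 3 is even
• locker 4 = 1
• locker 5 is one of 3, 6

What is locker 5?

3

locker 2's domain is down to {6}, so locker 2 = 6. Strike 6 from locker 1, locker 3, locker 5.
So locker 5 = 3.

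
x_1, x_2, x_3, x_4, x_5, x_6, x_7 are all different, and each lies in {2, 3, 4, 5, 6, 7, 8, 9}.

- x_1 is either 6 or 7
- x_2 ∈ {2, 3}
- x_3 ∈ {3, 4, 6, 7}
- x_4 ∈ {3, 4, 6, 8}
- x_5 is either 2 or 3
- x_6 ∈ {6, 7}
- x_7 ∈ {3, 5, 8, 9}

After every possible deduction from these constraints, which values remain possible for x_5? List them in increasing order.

x_1 and x_6 between them cover only {6, 7} — a naked pair. Remove those values from x_3, x_4.
x_2 and x_5 between them cover only {2, 3} — a naked pair. Remove those values from x_3, x_4, x_7.
x_3's domain is down to {4}, so x_3 = 4. So x_4 can't be 4.
x_4's domain is down to {8}, so x_4 = 8. Remove 8 from x_7.
No further eliminations apply; x_5 can still be any of 2, 3.

2, 3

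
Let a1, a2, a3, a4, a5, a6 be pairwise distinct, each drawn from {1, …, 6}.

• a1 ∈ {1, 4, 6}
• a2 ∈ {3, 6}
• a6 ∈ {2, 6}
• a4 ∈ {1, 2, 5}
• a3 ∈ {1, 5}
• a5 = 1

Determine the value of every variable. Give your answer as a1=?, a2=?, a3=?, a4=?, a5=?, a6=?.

a1=4, a2=3, a3=5, a4=2, a5=1, a6=6

a5 has just one choice, so a5 = 1. So a1, a3, a4 can't be 1.
a3 must be 5 (only option left). Remove 5 from a4.
That leaves a4 = 2. Remove 2 from a6.
a6 must be 6 (only option left). Strike 6 from a1, a2.
a1's domain is down to {4}, so a1 = 4.
a2's domain is down to {3}, so a2 = 3.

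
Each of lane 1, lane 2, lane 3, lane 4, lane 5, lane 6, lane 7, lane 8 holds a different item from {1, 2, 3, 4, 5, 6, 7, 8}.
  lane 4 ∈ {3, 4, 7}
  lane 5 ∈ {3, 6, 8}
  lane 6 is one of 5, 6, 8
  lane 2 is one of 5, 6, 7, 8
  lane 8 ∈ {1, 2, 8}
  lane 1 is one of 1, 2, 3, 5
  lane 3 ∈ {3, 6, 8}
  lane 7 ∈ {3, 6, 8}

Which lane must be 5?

Among the 8 variables, 4 fits only lane 4 (and all 8 values in {1, 2, 3, 4, 5, 6, 7, 8} must be used), so lane 4 = 4.
Among the 7 still-open variables, 7 fits only lane 2 (and all 7 values in {1, 2, 3, 5, 6, 7, 8} must be used), so lane 2 = 7.
lane 3, lane 5, lane 7 between them cover only {3, 6, 8} — a naked triple. Remove those values from lane 1, lane 6, lane 8.
So 5 goes to lane 6.

lane 6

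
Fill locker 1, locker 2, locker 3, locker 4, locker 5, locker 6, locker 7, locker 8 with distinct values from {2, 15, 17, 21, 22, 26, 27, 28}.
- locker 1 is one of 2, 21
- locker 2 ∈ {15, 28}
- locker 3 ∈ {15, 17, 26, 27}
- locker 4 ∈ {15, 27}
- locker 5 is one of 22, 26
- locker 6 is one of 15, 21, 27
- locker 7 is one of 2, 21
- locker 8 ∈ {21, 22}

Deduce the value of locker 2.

28

Among the 8 variables, 17 fits only locker 3 (and all 8 values in {2, 15, 17, 21, 22, 26, 27, 28} must be used), so locker 3 = 17.
The 7 still-open variables together cover exactly {2, 15, 21, 22, 26, 27, 28} — 7 values for 7 variables — and 26 appears only in locker 5's list, so locker 5 = 26.
Among the 6 still-open variables, 22 fits only locker 8 (and all 6 values in {2, 15, 21, 22, 27, 28} must be used), so locker 8 = 22.
The 5 still-open variables draw from only 5 values {2, 15, 21, 27, 28}, so each is used; only locker 2 can be 28, hence locker 2 = 28.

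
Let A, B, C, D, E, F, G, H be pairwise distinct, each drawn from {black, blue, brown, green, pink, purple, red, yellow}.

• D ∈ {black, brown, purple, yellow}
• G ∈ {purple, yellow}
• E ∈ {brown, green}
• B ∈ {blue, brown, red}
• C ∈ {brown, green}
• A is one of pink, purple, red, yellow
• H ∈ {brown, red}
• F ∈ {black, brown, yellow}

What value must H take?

The 8 variables draw from only 8 values {black, blue, brown, green, pink, purple, red, yellow}, so each is used; only B can be blue, hence B = blue.
The 7 still-open variables draw from only 7 values {black, brown, green, pink, purple, red, yellow}, so each is used; only A can be pink, hence A = pink.
The 6 still-open variables together cover exactly {black, brown, green, purple, red, yellow} — 6 values for 6 variables — and red appears only in H's list, so H = red.

red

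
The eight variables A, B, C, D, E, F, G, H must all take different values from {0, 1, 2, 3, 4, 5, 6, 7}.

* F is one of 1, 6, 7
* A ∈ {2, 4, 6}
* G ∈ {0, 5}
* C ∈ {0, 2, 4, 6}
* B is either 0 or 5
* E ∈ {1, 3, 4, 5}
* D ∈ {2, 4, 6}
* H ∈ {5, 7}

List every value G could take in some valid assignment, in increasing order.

0, 5

The 8 variables draw from only 8 values {0, 1, 2, 3, 4, 5, 6, 7}, so each is used; only E can be 3, hence E = 3.
The 7 still-open variables together cover exactly {0, 1, 2, 4, 5, 6, 7} — 7 values for 7 variables — and 1 appears only in F's list, so F = 1.
The 6 still-open variables together cover exactly {0, 2, 4, 5, 6, 7} — 6 values for 6 variables — and 7 appears only in H's list, so H = 7.
The 2 variables B and G are confined to {0, 5}, which locks those values in; drop them from C.
No further eliminations apply; G can still be any of 0, 5.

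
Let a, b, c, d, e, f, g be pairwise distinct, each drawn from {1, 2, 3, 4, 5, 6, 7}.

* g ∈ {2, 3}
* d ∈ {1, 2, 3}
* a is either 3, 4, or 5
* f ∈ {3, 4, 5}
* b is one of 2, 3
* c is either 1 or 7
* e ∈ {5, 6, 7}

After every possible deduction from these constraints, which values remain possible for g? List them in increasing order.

The 7 variables together cover exactly {1, 2, 3, 4, 5, 6, 7} — 7 values for 7 variables — and 6 appears only in e's list, so e = 6.
Among the 6 still-open variables, 7 fits only c (and all 6 values in {1, 2, 3, 4, 5, 7} must be used), so c = 7.
The 5 still-open variables draw from only 5 values {1, 2, 3, 4, 5}, so each is used; only d can be 1, hence d = 1.
b and g share exactly the 2 values {2, 3}; by pigeonhole those values go to them, so strike 2, 3 from a, f.
No further eliminations apply; g can still be any of 2, 3.

2, 3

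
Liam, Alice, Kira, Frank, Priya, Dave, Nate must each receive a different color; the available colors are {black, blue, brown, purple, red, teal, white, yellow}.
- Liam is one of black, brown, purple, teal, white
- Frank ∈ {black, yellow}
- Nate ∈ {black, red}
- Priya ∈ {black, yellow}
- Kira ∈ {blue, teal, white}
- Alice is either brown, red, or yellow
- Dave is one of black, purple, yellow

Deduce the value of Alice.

The 2 variables Frank and Priya are confined to {black, yellow}, which locks those values in; drop them from Liam, Alice, Dave, Nate.
Dave's domain is down to {purple}, so Dave = purple. So Liam can't be purple.
Nate has just one choice, so Nate = red. Eliminate red elsewhere: Alice.
So Alice = brown.

brown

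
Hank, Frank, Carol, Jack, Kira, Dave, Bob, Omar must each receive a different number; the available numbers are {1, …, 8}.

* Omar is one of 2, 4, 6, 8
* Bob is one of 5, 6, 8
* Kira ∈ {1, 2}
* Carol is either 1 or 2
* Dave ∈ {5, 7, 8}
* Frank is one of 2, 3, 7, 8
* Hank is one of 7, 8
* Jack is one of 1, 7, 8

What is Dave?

Among the 8 variables, 3 fits only Frank (and all 8 values in {1, 2, 3, 4, 5, 6, 7, 8} must be used), so Frank = 3.
The 7 still-open variables together cover exactly {1, 2, 4, 5, 6, 7, 8} — 7 values for 7 variables — and 4 appears only in Omar's list, so Omar = 4.
The 6 still-open variables draw from only 6 values {1, 2, 5, 6, 7, 8}, so each is used; only Bob can be 6, hence Bob = 6.
The 5 still-open variables together cover exactly {1, 2, 5, 7, 8} — 5 values for 5 variables — and 5 appears only in Dave's list, so Dave = 5.

5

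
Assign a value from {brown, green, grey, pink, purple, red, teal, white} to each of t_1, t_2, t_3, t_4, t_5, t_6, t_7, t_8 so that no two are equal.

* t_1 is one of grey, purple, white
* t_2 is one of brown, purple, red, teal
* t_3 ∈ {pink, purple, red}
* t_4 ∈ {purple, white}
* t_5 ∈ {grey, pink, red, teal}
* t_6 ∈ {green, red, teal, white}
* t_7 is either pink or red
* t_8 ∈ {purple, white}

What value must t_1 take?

The 8 variables together cover exactly {brown, green, grey, pink, purple, red, teal, white} — 8 values for 8 variables — and brown appears only in t_2's list, so t_2 = brown.
The 7 still-open variables together cover exactly {green, grey, pink, purple, red, teal, white} — 7 values for 7 variables — and green appears only in t_6's list, so t_6 = green.
Among the 6 still-open variables, teal fits only t_5 (and all 6 values in {grey, pink, purple, red, teal, white} must be used), so t_5 = teal.
The 5 still-open variables draw from only 5 values {grey, pink, purple, red, white}, so each is used; only t_1 can be grey, hence t_1 = grey.

grey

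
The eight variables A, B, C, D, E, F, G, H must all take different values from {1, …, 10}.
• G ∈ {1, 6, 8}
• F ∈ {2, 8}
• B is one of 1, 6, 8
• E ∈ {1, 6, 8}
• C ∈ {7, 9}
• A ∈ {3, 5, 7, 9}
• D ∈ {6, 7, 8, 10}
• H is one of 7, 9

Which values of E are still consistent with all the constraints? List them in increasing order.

1, 6, 8

C and H share exactly the 2 values {7, 9}; by pigeonhole those values go to them, so strike 7, 9 from A, D.
B, E, G share exactly the 3 values {1, 6, 8}; by pigeonhole those values go to them, so strike 1, 6, 8 from D, F.
D's domain is down to {10}, so D = 10.
That leaves F = 2.
No further eliminations apply; E can still be any of 1, 6, 8.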